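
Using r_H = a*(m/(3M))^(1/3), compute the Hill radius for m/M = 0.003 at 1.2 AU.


r_H = a * (m/3M)^(1/3) = 1.2 * (0.003/3)^(1/3) = 0.12

0.12 AU


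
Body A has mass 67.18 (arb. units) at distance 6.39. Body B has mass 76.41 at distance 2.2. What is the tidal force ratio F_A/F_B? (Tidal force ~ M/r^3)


Ratio = (M1/r1^3) / (M2/r2^3) = (67.18/6.39^3) / (76.41/2.2^3) = 0.0359

0.0359


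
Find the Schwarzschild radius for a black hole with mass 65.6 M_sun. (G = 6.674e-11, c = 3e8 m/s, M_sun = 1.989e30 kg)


M = 65.6 * 1.989e30 kg = 1.304784e+32 kg. rs = 2GM/c^2 = 2 * 6.674e-11 * 1.304784e+32 / (3e8)^2 = 193513.9648

193513.9648 m


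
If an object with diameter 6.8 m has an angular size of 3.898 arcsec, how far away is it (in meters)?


D = size / theta_rad, theta_rad = 3.898 * pi/(180*3600) = 1.890e-05, D = 359825.7266

359825.7266 m


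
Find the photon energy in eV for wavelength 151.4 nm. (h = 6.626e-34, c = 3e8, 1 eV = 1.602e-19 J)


E = hc/lambda = 6.626e-34 * 3e8 / 1.514e-07 = 1.313e-18 J = 8.1957 eV

8.1957 eV


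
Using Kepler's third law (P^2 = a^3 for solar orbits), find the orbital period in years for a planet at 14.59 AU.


P = a^(3/2) = 14.59^1.5 = 55.7292

55.7292 years


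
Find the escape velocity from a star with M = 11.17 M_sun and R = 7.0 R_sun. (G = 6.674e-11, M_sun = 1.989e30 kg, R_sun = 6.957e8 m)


M = 11.17 * 1.989e30 kg = 2.221713e+31 kg; R = 7.0 * 6.957e8 m = 4.8699e+09 m. v_esc = sqrt(2GM/R) = sqrt(2 * 6.674e-11 * 2.221713e+31 / 4.8699e+09) = 780354.709

780354.709 m/s


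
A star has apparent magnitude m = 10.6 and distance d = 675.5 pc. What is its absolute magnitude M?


M = m - 5*log10(d) + 5 = 10.6 - 5*log10(675.5) + 5 = 1.4519

1.4519


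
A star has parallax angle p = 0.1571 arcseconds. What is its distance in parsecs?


d = 1/p = 1/0.1571 = 6.3654

6.3654 pc


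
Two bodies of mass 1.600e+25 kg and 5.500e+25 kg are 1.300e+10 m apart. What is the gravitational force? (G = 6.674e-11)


F = G*m1*m2/r^2 = 6.674e-11 * 1.600e+25 * 5.500e+25 / (1.300e+10)^2 = 6.674e-11 * 8.800e+50 / 1.690e+20 = 3.475e+20

3.475e+20 N


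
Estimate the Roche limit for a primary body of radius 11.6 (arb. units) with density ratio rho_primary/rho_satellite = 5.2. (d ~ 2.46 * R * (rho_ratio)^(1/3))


d_Roche = 2.46 * 11.6 * 5.2^(1/3) = 49.438

49.438


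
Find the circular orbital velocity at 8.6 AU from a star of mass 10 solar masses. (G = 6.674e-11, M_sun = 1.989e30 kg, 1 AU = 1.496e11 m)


v = sqrt(GM/r) = sqrt(6.674e-11 * 1.989e+31 / 1.287e+12) = 32121.4743

32121.4743 m/s


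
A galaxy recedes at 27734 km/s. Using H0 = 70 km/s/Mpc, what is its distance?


d = v / H0 = 27734 / 70 = 396.2

396.2 Mpc


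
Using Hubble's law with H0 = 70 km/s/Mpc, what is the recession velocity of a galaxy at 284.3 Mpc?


v = H0 * d = 70 * 284.3 = 19901.0

19901.0 km/s


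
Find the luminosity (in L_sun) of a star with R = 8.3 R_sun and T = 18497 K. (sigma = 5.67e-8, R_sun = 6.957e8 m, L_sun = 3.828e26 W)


R = 8.3 * 6.957e8 m = 5.77431e+09 m. L = 4*pi*R^2*sigma*T^4 = 4*pi*(5.77431e+09)^2 * 5.67e-8 * 18497^4 = 2.780982786e+30 W. L/L_sun = 2.780982786e+30 / 3.828e26 = 7264.8453

7264.8453 L_sun


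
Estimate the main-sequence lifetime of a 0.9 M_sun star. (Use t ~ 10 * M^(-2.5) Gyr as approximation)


t = 10 * M^(-2.5) = 10 * 0.9^(-2.5) = 13.0135

13.0135 Gyr


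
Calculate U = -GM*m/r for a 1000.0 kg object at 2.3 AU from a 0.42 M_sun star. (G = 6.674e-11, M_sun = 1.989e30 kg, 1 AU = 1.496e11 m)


M = 0.42 * 1.989e30 kg = 8.3538e+29 kg; r = 2.3 AU * 1.496e11 m/AU = 3.4408e+11 m. U = -GM*m/r = -(6.674e-11 * 8.3538e+29 * 1000.0) / 3.4408e+11 = -1.620e+11

-1.620e+11 J


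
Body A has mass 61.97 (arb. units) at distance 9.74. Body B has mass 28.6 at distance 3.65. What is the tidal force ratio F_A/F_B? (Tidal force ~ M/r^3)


Ratio = (M1/r1^3) / (M2/r2^3) = (61.97/9.74^3) / (28.6/3.65^3) = 0.114

0.114


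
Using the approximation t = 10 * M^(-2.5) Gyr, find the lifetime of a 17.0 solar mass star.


t = 10 * M^(-2.5) = 10 * 17.0^(-2.5) = 0.0084

0.0084 Gyr


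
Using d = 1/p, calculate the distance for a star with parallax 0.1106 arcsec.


d = 1/p = 1/0.1106 = 9.0416

9.0416 pc


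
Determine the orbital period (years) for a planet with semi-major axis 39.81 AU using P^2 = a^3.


P = a^(3/2) = 39.81^1.5 = 251.1819

251.1819 years


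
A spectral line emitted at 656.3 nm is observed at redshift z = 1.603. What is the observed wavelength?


lam_obs = lam_emit * (1 + z) = 656.3 * (1 + 1.603) = 1708.3489

1708.3489 nm


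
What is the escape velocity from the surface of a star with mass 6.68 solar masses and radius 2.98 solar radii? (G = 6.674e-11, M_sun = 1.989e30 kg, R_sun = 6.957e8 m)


M = 6.68 * 1.989e30 kg = 1.328652e+31 kg; R = 2.98 * 6.957e8 m = 2.073186e+09 m. v_esc = sqrt(2GM/R) = sqrt(2 * 6.674e-11 * 1.328652e+31 / 2.073186e+09) = 924899.5924

924899.5924 m/s


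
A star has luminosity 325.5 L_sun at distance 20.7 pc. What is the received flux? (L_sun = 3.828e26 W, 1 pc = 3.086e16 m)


F = L / (4*pi*d^2) = 1.246e+29 / (4*pi*(6.388e+17)^2) = 2.430e-08

2.430e-08 W/m^2


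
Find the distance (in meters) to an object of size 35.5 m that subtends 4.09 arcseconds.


D = size / theta_rad, theta_rad = 4.09 * pi/(180*3600) = 1.983e-05, D = 1.790e+06

1.790e+06 m


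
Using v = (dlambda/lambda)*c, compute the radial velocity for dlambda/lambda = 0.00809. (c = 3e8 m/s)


v = (dlambda/lambda) * c = 0.00809 * 3e8 = 2.427e+06

2.427e+06 m/s


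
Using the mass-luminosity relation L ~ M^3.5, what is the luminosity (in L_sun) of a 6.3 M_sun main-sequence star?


L/L_sun = (M/M_sun)^3.5 = 6.3^3.5 = 627.613

627.613 L_sun


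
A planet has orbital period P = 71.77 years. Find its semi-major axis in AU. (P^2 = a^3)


a = P^(2/3) = 71.77^(2/3) = 17.2701

17.2701 AU


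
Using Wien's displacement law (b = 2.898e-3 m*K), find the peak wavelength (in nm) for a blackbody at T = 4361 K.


lam_max = b / T = 2.898e-3 / 4361 = 6.645e-07 m = 664.5265 nm

664.5265 nm


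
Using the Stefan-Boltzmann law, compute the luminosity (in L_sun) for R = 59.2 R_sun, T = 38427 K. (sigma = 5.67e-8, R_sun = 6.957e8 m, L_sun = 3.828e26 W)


R = 59.2 * 6.957e8 m = 4.118544e+10 m. L = 4*pi*R^2*sigma*T^4 = 4*pi*(4.118544e+10)^2 * 5.67e-8 * 38427^4 = 2.635276957e+33 W. L/L_sun = 2.635276957e+33 / 3.828e26 = 6.884e+06

6.884e+06 L_sun


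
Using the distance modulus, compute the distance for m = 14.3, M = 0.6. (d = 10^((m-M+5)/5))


d = 10^((m - M + 5)/5) = 10^((14.3 - 0.6 + 5)/5) = 5495.4087

5495.4087 pc


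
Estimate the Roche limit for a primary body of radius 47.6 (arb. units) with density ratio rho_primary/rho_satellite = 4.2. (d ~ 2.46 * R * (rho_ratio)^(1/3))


d_Roche = 2.46 * 47.6 * 4.2^(1/3) = 188.926

188.926


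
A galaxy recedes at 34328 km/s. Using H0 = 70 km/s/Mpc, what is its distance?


d = v / H0 = 34328 / 70 = 490.4

490.4 Mpc


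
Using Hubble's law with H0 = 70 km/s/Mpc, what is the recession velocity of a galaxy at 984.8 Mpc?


v = H0 * d = 70 * 984.8 = 68936.0

68936.0 km/s


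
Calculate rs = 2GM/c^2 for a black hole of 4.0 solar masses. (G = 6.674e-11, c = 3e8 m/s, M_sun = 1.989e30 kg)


M = 4.0 * 1.989e30 kg = 7.956e+30 kg. rs = 2GM/c^2 = 2 * 6.674e-11 * 7.956e+30 / (3e8)^2 = 11799.632

11799.632 m


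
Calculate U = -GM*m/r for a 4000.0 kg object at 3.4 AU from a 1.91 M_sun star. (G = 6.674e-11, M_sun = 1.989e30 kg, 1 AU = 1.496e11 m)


M = 1.91 * 1.989e30 kg = 3.79899e+30 kg; r = 3.4 AU * 1.496e11 m/AU = 5.0864e+11 m. U = -GM*m/r = -(6.674e-11 * 3.79899e+30 * 4000.0) / 5.0864e+11 = -1.994e+12

-1.994e+12 J


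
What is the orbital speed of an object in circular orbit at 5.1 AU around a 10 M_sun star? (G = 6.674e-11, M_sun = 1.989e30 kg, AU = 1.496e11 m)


v = sqrt(GM/r) = sqrt(6.674e-11 * 1.989e+31 / 7.630e+11) = 41711.865

41711.865 m/s


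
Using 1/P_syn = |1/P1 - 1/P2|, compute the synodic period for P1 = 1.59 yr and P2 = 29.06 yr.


1/P_syn = |1/P1 - 1/P2| = |1/1.59 - 1/29.06| => P_syn = 1.682

1.682 years


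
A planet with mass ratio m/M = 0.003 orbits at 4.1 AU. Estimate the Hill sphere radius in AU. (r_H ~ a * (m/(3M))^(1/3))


r_H = a * (m/3M)^(1/3) = 4.1 * (0.003/3)^(1/3) = 0.41

0.41 AU


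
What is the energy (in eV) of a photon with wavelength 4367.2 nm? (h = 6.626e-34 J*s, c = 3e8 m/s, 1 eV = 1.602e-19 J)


E = hc/lambda = 6.626e-34 * 3e8 / 4.367e-06 = 4.552e-20 J = 0.2841 eV

0.2841 eV


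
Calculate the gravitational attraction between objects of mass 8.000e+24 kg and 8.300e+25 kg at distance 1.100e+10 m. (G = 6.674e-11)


F = G*m1*m2/r^2 = 6.674e-11 * 8.000e+24 * 8.300e+25 / (1.100e+10)^2 = 6.674e-11 * 6.640e+50 / 1.210e+20 = 3.662e+20

3.662e+20 N


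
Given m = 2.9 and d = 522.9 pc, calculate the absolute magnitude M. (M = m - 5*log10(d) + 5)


M = m - 5*log10(d) + 5 = 2.9 - 5*log10(522.9) + 5 = -5.6921

-5.6921


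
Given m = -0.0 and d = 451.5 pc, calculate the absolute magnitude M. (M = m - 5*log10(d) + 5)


M = m - 5*log10(d) + 5 = -0.0 - 5*log10(451.5) + 5 = -8.2733

-8.2733


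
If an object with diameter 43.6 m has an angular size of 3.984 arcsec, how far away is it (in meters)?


D = size / theta_rad, theta_rad = 3.984 * pi/(180*3600) = 1.931e-05, D = 2.257e+06

2.257e+06 m


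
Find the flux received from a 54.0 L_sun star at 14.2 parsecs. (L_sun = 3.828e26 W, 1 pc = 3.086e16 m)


F = L / (4*pi*d^2) = 2.067e+28 / (4*pi*(4.382e+17)^2) = 8.566e-09

8.566e-09 W/m^2


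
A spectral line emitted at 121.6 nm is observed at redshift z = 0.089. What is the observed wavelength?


lam_obs = lam_emit * (1 + z) = 121.6 * (1 + 0.089) = 132.4224

132.4224 nm


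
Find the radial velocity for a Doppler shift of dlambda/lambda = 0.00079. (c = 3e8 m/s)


v = (dlambda/lambda) * c = 0.00079 * 3e8 = 237000.0

237000.0 m/s


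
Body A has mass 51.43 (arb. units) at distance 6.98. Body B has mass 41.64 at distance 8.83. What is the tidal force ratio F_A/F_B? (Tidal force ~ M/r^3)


Ratio = (M1/r1^3) / (M2/r2^3) = (51.43/6.98^3) / (41.64/8.83^3) = 2.5005

2.5005


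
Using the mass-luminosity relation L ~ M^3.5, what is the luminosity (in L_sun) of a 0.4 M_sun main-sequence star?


L/L_sun = (M/M_sun)^3.5 = 0.4^3.5 = 0.0405

0.0405 L_sun


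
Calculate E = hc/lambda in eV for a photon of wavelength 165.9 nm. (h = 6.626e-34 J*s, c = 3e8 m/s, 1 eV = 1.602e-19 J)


E = hc/lambda = 6.626e-34 * 3e8 / 1.659e-07 = 1.198e-18 J = 7.4793 eV

7.4793 eV


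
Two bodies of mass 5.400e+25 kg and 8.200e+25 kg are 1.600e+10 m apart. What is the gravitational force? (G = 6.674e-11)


F = G*m1*m2/r^2 = 6.674e-11 * 5.400e+25 * 8.200e+25 / (1.600e+10)^2 = 6.674e-11 * 4.428e+51 / 2.560e+20 = 1.154e+21

1.154e+21 N


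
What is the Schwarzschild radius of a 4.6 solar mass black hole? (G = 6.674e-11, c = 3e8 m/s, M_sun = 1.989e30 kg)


M = 4.6 * 1.989e30 kg = 9.1494e+30 kg. rs = 2GM/c^2 = 2 * 6.674e-11 * 9.1494e+30 / (3e8)^2 = 13569.5768

13569.5768 m


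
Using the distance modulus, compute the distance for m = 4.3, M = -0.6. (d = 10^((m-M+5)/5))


d = 10^((m - M + 5)/5) = 10^((4.3 - -0.6 + 5)/5) = 95.4993

95.4993 pc


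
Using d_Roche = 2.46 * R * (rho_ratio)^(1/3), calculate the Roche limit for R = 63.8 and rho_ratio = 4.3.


d_Roche = 2.46 * 63.8 * 4.3^(1/3) = 255.2184

255.2184


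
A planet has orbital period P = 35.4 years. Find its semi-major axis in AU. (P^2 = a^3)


a = P^(2/3) = 35.4^(2/3) = 10.7812

10.7812 AU


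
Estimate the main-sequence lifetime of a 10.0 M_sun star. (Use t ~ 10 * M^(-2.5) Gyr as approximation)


t = 10 * M^(-2.5) = 10 * 10.0^(-2.5) = 0.0316

0.0316 Gyr


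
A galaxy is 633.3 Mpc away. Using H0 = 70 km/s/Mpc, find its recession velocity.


v = H0 * d = 70 * 633.3 = 44331.0

44331.0 km/s


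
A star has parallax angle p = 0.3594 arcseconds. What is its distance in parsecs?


d = 1/p = 1/0.3594 = 2.7824

2.7824 pc


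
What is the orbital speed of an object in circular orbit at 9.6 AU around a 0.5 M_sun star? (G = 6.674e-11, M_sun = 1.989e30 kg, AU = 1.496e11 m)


v = sqrt(GM/r) = sqrt(6.674e-11 * 9.945e+29 / 1.436e+12) = 6798.2023

6798.2023 m/s


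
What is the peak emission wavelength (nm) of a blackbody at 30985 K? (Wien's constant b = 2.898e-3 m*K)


lam_max = b / T = 2.898e-3 / 30985 = 9.353e-08 m = 93.5291 nm

93.5291 nm


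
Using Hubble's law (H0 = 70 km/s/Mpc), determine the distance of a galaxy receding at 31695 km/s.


d = v / H0 = 31695 / 70 = 452.7857

452.7857 Mpc


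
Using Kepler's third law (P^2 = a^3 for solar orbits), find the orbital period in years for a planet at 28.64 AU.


P = a^(3/2) = 28.64^1.5 = 153.2708

153.2708 years


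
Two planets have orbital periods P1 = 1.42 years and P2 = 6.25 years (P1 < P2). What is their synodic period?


1/P_syn = |1/P1 - 1/P2| = |1/1.42 - 1/6.25| => P_syn = 1.8375

1.8375 years


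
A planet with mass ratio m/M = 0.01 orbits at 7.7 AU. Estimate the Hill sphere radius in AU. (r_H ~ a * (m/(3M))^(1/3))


r_H = a * (m/3M)^(1/3) = 7.7 * (0.01/3)^(1/3) = 1.1502

1.1502 AU


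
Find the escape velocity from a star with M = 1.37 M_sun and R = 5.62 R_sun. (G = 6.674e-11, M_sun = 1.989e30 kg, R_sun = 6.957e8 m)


M = 1.37 * 1.989e30 kg = 2.72493e+30 kg; R = 5.62 * 6.957e8 m = 3.909834e+09 m. v_esc = sqrt(2GM/R) = sqrt(2 * 6.674e-11 * 2.72493e+30 / 3.909834e+09) = 305004.7583

305004.7583 m/s


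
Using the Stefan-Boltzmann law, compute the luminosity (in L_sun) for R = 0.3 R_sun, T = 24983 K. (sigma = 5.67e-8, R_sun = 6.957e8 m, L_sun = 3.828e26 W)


R = 0.3 * 6.957e8 m = 2.0871e+08 m. L = 4*pi*R^2*sigma*T^4 = 4*pi*(2.0871e+08)^2 * 5.67e-8 * 24983^4 = 1.209087666e+28 W. L/L_sun = 1.209087666e+28 / 3.828e26 = 31.5854

31.5854 L_sun


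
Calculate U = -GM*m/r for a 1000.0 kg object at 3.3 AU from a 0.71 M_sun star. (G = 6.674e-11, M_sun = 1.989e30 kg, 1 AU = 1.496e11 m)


M = 0.71 * 1.989e30 kg = 1.41219e+30 kg; r = 3.3 AU * 1.496e11 m/AU = 4.9368e+11 m. U = -GM*m/r = -(6.674e-11 * 1.41219e+30 * 1000.0) / 4.9368e+11 = -1.909e+11

-1.909e+11 J


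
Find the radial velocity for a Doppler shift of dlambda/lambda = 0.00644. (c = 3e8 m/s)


v = (dlambda/lambda) * c = 0.00644 * 3e8 = 1.932e+06

1.932e+06 m/s


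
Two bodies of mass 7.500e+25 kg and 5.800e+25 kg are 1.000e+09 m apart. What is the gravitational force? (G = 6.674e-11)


F = G*m1*m2/r^2 = 6.674e-11 * 7.500e+25 * 5.800e+25 / (1.000e+09)^2 = 6.674e-11 * 4.350e+51 / 1.000e+18 = 2.903e+23

2.903e+23 N


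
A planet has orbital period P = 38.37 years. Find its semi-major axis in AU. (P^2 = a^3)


a = P^(2/3) = 38.37^(2/3) = 11.3761

11.3761 AU


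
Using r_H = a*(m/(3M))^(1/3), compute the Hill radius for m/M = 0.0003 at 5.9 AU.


r_H = a * (m/3M)^(1/3) = 5.9 * (0.0003/3)^(1/3) = 0.2739

0.2739 AU


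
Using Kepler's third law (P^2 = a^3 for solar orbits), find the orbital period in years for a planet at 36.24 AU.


P = a^(3/2) = 36.24^1.5 = 218.1636

218.1636 years


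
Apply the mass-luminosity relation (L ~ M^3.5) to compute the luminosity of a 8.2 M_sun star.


L/L_sun = (M/M_sun)^3.5 = 8.2^3.5 = 1578.8777

1578.8777 L_sun


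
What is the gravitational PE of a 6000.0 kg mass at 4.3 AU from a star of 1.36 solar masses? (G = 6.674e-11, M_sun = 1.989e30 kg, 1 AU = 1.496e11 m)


M = 1.36 * 1.989e30 kg = 2.70504e+30 kg; r = 4.3 AU * 1.496e11 m/AU = 6.4328e+11 m. U = -GM*m/r = -(6.674e-11 * 2.70504e+30 * 6000.0) / 6.4328e+11 = -1.684e+12

-1.684e+12 J


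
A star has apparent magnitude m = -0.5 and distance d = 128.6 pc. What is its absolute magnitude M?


M = m - 5*log10(d) + 5 = -0.5 - 5*log10(128.6) + 5 = -6.0462

-6.0462


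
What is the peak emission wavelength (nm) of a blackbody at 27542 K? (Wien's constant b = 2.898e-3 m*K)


lam_max = b / T = 2.898e-3 / 27542 = 1.052e-07 m = 105.2211 nm

105.2211 nm


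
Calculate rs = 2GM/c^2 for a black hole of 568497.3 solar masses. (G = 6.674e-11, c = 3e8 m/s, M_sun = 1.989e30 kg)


M = 568497.3 * 1.989e30 kg = 1.13074113e+36 kg. rs = 2GM/c^2 = 2 * 6.674e-11 * 1.13074113e+36 / (3e8)^2 = 1.677e+09

1.677e+09 m


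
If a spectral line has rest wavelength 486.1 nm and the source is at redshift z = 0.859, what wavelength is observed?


lam_obs = lam_emit * (1 + z) = 486.1 * (1 + 0.859) = 903.6599

903.6599 nm


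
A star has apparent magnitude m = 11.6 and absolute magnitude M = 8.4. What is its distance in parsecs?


d = 10^((m - M + 5)/5) = 10^((11.6 - 8.4 + 5)/5) = 43.6516

43.6516 pc


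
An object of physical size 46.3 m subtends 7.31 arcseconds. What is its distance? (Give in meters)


D = size / theta_rad, theta_rad = 7.31 * pi/(180*3600) = 3.544e-05, D = 1.306e+06

1.306e+06 m


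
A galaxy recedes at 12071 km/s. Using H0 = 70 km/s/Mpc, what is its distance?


d = v / H0 = 12071 / 70 = 172.4429

172.4429 Mpc


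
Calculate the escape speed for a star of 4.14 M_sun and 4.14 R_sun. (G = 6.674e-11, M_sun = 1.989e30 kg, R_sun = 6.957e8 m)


M = 4.14 * 1.989e30 kg = 8.23446e+30 kg; R = 4.14 * 6.957e8 m = 2.880198e+09 m. v_esc = sqrt(2GM/R) = sqrt(2 * 6.674e-11 * 8.23446e+30 / 2.880198e+09) = 617752.4676

617752.4676 m/s


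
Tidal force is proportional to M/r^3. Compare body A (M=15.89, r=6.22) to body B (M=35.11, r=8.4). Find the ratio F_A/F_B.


Ratio = (M1/r1^3) / (M2/r2^3) = (15.89/6.22^3) / (35.11/8.4^3) = 1.1147

1.1147


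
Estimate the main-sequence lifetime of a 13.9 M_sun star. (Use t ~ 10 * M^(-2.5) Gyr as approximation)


t = 10 * M^(-2.5) = 10 * 13.9^(-2.5) = 0.0139

0.0139 Gyr


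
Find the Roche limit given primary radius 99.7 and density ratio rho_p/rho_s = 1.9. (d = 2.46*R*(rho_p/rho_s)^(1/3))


d_Roche = 2.46 * 99.7 * 1.9^(1/3) = 303.7723

303.7723


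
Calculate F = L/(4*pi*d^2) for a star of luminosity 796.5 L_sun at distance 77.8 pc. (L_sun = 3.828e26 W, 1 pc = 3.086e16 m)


F = L / (4*pi*d^2) = 3.049e+29 / (4*pi*(2.401e+18)^2) = 4.209e-09

4.209e-09 W/m^2


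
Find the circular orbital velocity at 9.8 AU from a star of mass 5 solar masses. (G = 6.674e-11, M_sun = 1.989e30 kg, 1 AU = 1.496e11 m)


v = sqrt(GM/r) = sqrt(6.674e-11 * 9.945e+30 / 1.466e+12) = 21277.307

21277.307 m/s


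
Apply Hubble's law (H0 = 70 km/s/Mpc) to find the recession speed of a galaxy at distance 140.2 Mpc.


v = H0 * d = 70 * 140.2 = 9814.0

9814.0 km/s


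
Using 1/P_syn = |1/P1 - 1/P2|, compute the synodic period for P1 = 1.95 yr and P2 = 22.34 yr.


1/P_syn = |1/P1 - 1/P2| = |1/1.95 - 1/22.34| => P_syn = 2.1365

2.1365 years


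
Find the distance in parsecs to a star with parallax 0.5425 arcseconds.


d = 1/p = 1/0.5425 = 1.8433

1.8433 pc


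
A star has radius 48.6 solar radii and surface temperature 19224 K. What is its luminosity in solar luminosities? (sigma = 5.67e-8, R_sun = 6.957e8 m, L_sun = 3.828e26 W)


R = 48.6 * 6.957e8 m = 3.381102e+10 m. L = 4*pi*R^2*sigma*T^4 = 4*pi*(3.381102e+10)^2 * 5.67e-8 * 19224^4 = 1.112460243e+32 W. L/L_sun = 1.112460243e+32 / 3.828e26 = 290611.3489

290611.3489 L_sun


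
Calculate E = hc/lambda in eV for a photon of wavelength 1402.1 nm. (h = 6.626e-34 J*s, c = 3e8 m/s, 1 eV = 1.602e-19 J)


E = hc/lambda = 6.626e-34 * 3e8 / 1.402e-06 = 1.418e-19 J = 0.885 eV

0.885 eV


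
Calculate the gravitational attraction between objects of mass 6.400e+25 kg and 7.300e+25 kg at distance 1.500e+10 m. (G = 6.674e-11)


F = G*m1*m2/r^2 = 6.674e-11 * 6.400e+25 * 7.300e+25 / (1.500e+10)^2 = 6.674e-11 * 4.672e+51 / 2.250e+20 = 1.386e+21

1.386e+21 N


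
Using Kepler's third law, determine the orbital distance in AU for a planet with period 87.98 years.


a = P^(2/3) = 87.98^(2/3) = 19.7814

19.7814 AU


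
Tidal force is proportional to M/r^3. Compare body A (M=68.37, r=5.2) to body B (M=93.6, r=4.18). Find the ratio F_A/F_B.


Ratio = (M1/r1^3) / (M2/r2^3) = (68.37/5.2^3) / (93.6/4.18^3) = 0.3794

0.3794


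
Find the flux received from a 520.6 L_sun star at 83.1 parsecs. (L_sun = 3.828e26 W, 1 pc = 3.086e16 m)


F = L / (4*pi*d^2) = 1.993e+29 / (4*pi*(2.564e+18)^2) = 2.411e-09

2.411e-09 W/m^2


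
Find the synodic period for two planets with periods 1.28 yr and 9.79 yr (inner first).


1/P_syn = |1/P1 - 1/P2| = |1/1.28 - 1/9.79| => P_syn = 1.4725

1.4725 years


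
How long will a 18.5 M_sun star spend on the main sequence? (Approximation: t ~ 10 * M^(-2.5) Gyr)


t = 10 * M^(-2.5) = 10 * 18.5^(-2.5) = 0.0068

0.0068 Gyr


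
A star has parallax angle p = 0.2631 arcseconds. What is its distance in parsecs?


d = 1/p = 1/0.2631 = 3.8008

3.8008 pc


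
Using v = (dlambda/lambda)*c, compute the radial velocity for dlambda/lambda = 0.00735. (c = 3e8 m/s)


v = (dlambda/lambda) * c = 0.00735 * 3e8 = 2.205e+06

2.205e+06 m/s


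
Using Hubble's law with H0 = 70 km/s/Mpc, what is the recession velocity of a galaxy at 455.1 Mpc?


v = H0 * d = 70 * 455.1 = 31857.0

31857.0 km/s


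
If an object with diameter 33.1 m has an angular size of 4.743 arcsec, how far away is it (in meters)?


D = size / theta_rad, theta_rad = 4.743 * pi/(180*3600) = 2.299e-05, D = 1.439e+06

1.439e+06 m


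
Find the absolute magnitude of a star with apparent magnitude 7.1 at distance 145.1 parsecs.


M = m - 5*log10(d) + 5 = 7.1 - 5*log10(145.1) + 5 = 1.2917

1.2917


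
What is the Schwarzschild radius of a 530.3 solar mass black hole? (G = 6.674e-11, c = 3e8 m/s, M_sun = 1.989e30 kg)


M = 530.3 * 1.989e30 kg = 1.0547667e+33 kg. rs = 2GM/c^2 = 2 * 6.674e-11 * 1.0547667e+33 / (3e8)^2 = 1.564e+06

1.564e+06 m


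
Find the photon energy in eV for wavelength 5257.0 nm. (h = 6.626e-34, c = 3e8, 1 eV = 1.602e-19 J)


E = hc/lambda = 6.626e-34 * 3e8 / 5.257e-06 = 3.781e-20 J = 0.236 eV

0.236 eV


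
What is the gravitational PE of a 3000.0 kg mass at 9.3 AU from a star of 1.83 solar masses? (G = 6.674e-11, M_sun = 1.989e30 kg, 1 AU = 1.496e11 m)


M = 1.83 * 1.989e30 kg = 3.63987e+30 kg; r = 9.3 AU * 1.496e11 m/AU = 1.39128e+12 m. U = -GM*m/r = -(6.674e-11 * 3.63987e+30 * 3000.0) / 1.39128e+12 = -5.238e+11

-5.238e+11 J


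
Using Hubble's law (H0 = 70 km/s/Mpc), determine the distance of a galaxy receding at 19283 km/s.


d = v / H0 = 19283 / 70 = 275.4714

275.4714 Mpc


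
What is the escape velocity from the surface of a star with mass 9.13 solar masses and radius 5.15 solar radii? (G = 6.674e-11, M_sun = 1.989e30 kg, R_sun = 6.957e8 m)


M = 9.13 * 1.989e30 kg = 1.815957e+31 kg; R = 5.15 * 6.957e8 m = 3.582855e+09 m. v_esc = sqrt(2GM/R) = sqrt(2 * 6.674e-11 * 1.815957e+31 / 3.582855e+09) = 822519.6142

822519.6142 m/s


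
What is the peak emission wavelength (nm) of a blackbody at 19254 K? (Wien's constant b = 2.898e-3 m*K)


lam_max = b / T = 2.898e-3 / 19254 = 1.505e-07 m = 150.5142 nm

150.5142 nm


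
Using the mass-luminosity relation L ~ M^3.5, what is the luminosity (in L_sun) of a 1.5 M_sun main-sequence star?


L/L_sun = (M/M_sun)^3.5 = 1.5^3.5 = 4.1335

4.1335 L_sun


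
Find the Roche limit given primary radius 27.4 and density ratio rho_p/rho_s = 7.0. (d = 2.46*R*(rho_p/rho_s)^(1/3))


d_Roche = 2.46 * 27.4 * 7.0^(1/3) = 128.9392

128.9392


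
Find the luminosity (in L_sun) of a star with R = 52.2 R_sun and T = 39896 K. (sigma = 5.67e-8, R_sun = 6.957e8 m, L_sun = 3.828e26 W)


R = 52.2 * 6.957e8 m = 3.631554e+10 m. L = 4*pi*R^2*sigma*T^4 = 4*pi*(3.631554e+10)^2 * 5.67e-8 * 39896^4 = 2.380648935e+33 W. L/L_sun = 2.380648935e+33 / 3.828e26 = 6.219e+06

6.219e+06 L_sun


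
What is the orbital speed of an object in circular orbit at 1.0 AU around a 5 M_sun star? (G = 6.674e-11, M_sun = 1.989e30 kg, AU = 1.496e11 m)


v = sqrt(GM/r) = sqrt(6.674e-11 * 9.945e+30 / 1.496e+11) = 66608.5068

66608.5068 m/s


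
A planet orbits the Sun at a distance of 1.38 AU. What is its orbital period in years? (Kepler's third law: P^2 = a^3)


P = a^(3/2) = 1.38^1.5 = 1.6211

1.6211 years


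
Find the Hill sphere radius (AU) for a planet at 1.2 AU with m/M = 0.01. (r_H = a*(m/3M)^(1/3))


r_H = a * (m/3M)^(1/3) = 1.2 * (0.01/3)^(1/3) = 0.1793

0.1793 AU


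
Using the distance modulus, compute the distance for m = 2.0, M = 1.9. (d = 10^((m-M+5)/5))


d = 10^((m - M + 5)/5) = 10^((2.0 - 1.9 + 5)/5) = 10.4713

10.4713 pc


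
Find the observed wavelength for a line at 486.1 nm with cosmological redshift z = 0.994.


lam_obs = lam_emit * (1 + z) = 486.1 * (1 + 0.994) = 969.2834

969.2834 nm


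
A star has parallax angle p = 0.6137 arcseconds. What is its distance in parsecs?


d = 1/p = 1/0.6137 = 1.6295

1.6295 pc


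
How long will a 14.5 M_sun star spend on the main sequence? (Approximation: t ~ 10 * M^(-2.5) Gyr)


t = 10 * M^(-2.5) = 10 * 14.5^(-2.5) = 0.0125

0.0125 Gyr


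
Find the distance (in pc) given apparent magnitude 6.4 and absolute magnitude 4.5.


d = 10^((m - M + 5)/5) = 10^((6.4 - 4.5 + 5)/5) = 23.9883

23.9883 pc


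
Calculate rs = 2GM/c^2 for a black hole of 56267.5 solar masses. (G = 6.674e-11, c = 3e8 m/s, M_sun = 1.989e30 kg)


M = 56267.5 * 1.989e30 kg = 1.119160575e+35 kg. rs = 2GM/c^2 = 2 * 6.674e-11 * 1.119160575e+35 / (3e8)^2 = 1.660e+08

1.660e+08 m


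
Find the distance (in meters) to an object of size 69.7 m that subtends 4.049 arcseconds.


D = size / theta_rad, theta_rad = 4.049 * pi/(180*3600) = 1.963e-05, D = 3.551e+06

3.551e+06 m


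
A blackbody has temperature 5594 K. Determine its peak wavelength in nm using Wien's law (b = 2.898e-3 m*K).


lam_max = b / T = 2.898e-3 / 5594 = 5.181e-07 m = 518.0551 nm

518.0551 nm


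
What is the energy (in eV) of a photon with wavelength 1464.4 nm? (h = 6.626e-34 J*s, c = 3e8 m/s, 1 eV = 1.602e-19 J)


E = hc/lambda = 6.626e-34 * 3e8 / 1.464e-06 = 1.357e-19 J = 0.8473 eV

0.8473 eV


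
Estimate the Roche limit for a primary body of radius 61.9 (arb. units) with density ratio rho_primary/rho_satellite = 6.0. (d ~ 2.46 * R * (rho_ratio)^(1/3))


d_Roche = 2.46 * 61.9 * 6.0^(1/3) = 276.7002

276.7002


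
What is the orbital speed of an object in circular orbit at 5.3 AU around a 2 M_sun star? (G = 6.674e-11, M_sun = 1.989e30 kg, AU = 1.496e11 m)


v = sqrt(GM/r) = sqrt(6.674e-11 * 3.978e+30 / 7.929e+11) = 18298.7641

18298.7641 m/s


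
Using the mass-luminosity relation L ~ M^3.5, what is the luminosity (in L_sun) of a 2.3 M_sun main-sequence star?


L/L_sun = (M/M_sun)^3.5 = 2.3^3.5 = 18.4522

18.4522 L_sun


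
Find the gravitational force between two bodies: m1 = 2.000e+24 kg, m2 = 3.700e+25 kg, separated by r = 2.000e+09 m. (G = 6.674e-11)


F = G*m1*m2/r^2 = 6.674e-11 * 2.000e+24 * 3.700e+25 / (2.000e+09)^2 = 6.674e-11 * 7.400e+49 / 4.000e+18 = 1.235e+21

1.235e+21 N


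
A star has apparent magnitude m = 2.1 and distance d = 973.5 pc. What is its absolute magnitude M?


M = m - 5*log10(d) + 5 = 2.1 - 5*log10(973.5) + 5 = -7.8417

-7.8417


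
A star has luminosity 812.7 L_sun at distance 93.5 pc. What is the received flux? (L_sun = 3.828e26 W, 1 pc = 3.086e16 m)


F = L / (4*pi*d^2) = 3.111e+29 / (4*pi*(2.885e+18)^2) = 2.974e-09

2.974e-09 W/m^2


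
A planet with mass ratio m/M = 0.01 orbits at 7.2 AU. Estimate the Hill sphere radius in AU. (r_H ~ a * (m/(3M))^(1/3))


r_H = a * (m/3M)^(1/3) = 7.2 * (0.01/3)^(1/3) = 1.0755

1.0755 AU


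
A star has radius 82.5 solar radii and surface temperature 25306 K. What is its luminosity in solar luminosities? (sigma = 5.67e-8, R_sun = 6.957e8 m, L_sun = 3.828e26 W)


R = 82.5 * 6.957e8 m = 5.739525e+10 m. L = 4*pi*R^2*sigma*T^4 = 4*pi*(5.739525e+10)^2 * 5.67e-8 * 25306^4 = 9.625844498e+32 W. L/L_sun = 9.625844498e+32 / 3.828e26 = 2.515e+06

2.515e+06 L_sun


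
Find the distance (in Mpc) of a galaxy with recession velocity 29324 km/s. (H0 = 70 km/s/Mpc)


d = v / H0 = 29324 / 70 = 418.9143

418.9143 Mpc


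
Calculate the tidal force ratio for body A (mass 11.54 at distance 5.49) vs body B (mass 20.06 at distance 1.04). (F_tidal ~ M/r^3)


Ratio = (M1/r1^3) / (M2/r2^3) = (11.54/5.49^3) / (20.06/1.04^3) = 0.0039

0.0039


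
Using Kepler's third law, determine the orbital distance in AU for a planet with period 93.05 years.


a = P^(2/3) = 93.05^(2/3) = 20.5342

20.5342 AU


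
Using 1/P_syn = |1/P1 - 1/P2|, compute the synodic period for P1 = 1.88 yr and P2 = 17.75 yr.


1/P_syn = |1/P1 - 1/P2| = |1/1.88 - 1/17.75| => P_syn = 2.1027

2.1027 years


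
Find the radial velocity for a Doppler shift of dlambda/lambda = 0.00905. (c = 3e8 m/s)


v = (dlambda/lambda) * c = 0.00905 * 3e8 = 2.715e+06

2.715e+06 m/s


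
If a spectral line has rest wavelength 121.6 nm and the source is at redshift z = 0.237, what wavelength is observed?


lam_obs = lam_emit * (1 + z) = 121.6 * (1 + 0.237) = 150.4192

150.4192 nm


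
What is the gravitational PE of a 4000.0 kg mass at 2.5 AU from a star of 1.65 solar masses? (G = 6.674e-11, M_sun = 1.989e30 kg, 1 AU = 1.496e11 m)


M = 1.65 * 1.989e30 kg = 3.28185e+30 kg; r = 2.5 AU * 1.496e11 m/AU = 3.74e+11 m. U = -GM*m/r = -(6.674e-11 * 3.28185e+30 * 4000.0) / 3.74e+11 = -2.343e+12

-2.343e+12 J


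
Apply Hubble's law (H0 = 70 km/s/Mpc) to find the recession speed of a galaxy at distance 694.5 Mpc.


v = H0 * d = 70 * 694.5 = 48615.0

48615.0 km/s


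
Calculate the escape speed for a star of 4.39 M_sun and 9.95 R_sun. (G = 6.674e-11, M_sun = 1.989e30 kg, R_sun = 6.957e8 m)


M = 4.39 * 1.989e30 kg = 8.73171e+30 kg; R = 9.95 * 6.957e8 m = 6.922215e+09 m. v_esc = sqrt(2GM/R) = sqrt(2 * 6.674e-11 * 8.73171e+30 / 6.922215e+09) = 410331.8314

410331.8314 m/s


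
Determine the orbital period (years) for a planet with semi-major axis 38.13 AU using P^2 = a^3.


P = a^(3/2) = 38.13^1.5 = 235.4508

235.4508 years


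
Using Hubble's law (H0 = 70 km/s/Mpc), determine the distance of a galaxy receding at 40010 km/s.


d = v / H0 = 40010 / 70 = 571.5714

571.5714 Mpc


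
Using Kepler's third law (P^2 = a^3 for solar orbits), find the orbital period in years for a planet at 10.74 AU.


P = a^(3/2) = 10.74^1.5 = 35.1971

35.1971 years


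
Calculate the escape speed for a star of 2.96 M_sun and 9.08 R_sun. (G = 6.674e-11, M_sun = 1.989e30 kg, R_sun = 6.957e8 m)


M = 2.96 * 1.989e30 kg = 5.88744e+30 kg; R = 9.08 * 6.957e8 m = 6.316956e+09 m. v_esc = sqrt(2GM/R) = sqrt(2 * 6.674e-11 * 5.88744e+30 / 6.316956e+09) = 352709.7135

352709.7135 m/s


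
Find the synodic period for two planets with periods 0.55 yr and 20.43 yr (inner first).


1/P_syn = |1/P1 - 1/P2| = |1/0.55 - 1/20.43| => P_syn = 0.5652

0.5652 years


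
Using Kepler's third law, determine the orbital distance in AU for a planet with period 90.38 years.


a = P^(2/3) = 90.38^(2/3) = 20.1395

20.1395 AU


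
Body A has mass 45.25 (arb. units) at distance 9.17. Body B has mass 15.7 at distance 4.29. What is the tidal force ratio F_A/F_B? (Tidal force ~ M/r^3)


Ratio = (M1/r1^3) / (M2/r2^3) = (45.25/9.17^3) / (15.7/4.29^3) = 0.2951

0.2951


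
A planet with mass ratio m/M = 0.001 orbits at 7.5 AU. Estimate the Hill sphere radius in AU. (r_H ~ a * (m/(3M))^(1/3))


r_H = a * (m/3M)^(1/3) = 7.5 * (0.001/3)^(1/3) = 0.52

0.52 AU


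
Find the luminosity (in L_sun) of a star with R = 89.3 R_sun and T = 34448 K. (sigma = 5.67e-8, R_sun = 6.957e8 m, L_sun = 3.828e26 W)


R = 89.3 * 6.957e8 m = 6.212601e+10 m. L = 4*pi*R^2*sigma*T^4 = 4*pi*(6.212601e+10)^2 * 5.67e-8 * 34448^4 = 3.872539866e+33 W. L/L_sun = 3.872539866e+33 / 3.828e26 = 1.012e+07

1.012e+07 L_sun


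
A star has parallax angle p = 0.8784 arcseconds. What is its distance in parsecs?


d = 1/p = 1/0.8784 = 1.1384

1.1384 pc


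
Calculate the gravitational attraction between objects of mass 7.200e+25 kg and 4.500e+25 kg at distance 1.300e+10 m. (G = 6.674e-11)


F = G*m1*m2/r^2 = 6.674e-11 * 7.200e+25 * 4.500e+25 / (1.300e+10)^2 = 6.674e-11 * 3.240e+51 / 1.690e+20 = 1.280e+21

1.280e+21 N


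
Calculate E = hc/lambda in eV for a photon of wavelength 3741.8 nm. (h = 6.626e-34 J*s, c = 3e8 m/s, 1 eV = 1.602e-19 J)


E = hc/lambda = 6.626e-34 * 3e8 / 3.742e-06 = 5.312e-20 J = 0.3316 eV

0.3316 eV


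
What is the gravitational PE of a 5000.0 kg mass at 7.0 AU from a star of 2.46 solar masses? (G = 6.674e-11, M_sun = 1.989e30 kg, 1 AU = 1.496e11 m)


M = 2.46 * 1.989e30 kg = 4.89294e+30 kg; r = 7.0 AU * 1.496e11 m/AU = 1.0472e+12 m. U = -GM*m/r = -(6.674e-11 * 4.89294e+30 * 5000.0) / 1.0472e+12 = -1.559e+12

-1.559e+12 J


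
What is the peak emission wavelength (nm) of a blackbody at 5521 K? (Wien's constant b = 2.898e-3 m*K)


lam_max = b / T = 2.898e-3 / 5521 = 5.249e-07 m = 524.9049 nm

524.9049 nm


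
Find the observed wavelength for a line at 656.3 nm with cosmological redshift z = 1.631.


lam_obs = lam_emit * (1 + z) = 656.3 * (1 + 1.631) = 1726.7253

1726.7253 nm


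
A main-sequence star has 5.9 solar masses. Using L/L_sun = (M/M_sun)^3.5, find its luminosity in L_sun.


L/L_sun = (M/M_sun)^3.5 = 5.9^3.5 = 498.8639

498.8639 L_sun


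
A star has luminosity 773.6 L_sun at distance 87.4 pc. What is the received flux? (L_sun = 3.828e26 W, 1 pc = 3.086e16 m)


F = L / (4*pi*d^2) = 2.961e+29 / (4*pi*(2.697e+18)^2) = 3.239e-09

3.239e-09 W/m^2


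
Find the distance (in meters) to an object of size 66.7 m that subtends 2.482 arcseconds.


D = size / theta_rad, theta_rad = 2.482 * pi/(180*3600) = 1.203e-05, D = 5.543e+06

5.543e+06 m


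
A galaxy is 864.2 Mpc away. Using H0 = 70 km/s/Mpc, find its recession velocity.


v = H0 * d = 70 * 864.2 = 60494.0

60494.0 km/s


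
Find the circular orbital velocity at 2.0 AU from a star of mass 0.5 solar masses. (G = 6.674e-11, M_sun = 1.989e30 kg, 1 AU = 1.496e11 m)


v = sqrt(GM/r) = sqrt(6.674e-11 * 9.945e+29 / 2.992e+11) = 14894.1149

14894.1149 m/s


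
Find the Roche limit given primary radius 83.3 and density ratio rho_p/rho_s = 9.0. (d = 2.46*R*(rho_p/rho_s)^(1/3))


d_Roche = 2.46 * 83.3 * 9.0^(1/3) = 426.2466

426.2466


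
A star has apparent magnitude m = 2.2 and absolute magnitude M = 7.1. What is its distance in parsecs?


d = 10^((m - M + 5)/5) = 10^((2.2 - 7.1 + 5)/5) = 1.0471

1.0471 pc


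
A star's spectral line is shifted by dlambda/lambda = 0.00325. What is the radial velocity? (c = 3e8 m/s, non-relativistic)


v = (dlambda/lambda) * c = 0.00325 * 3e8 = 975000.0

975000.0 m/s


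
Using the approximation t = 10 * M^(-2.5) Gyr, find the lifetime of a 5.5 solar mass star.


t = 10 * M^(-2.5) = 10 * 5.5^(-2.5) = 0.141

0.141 Gyr


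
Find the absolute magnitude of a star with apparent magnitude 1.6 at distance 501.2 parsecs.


M = m - 5*log10(d) + 5 = 1.6 - 5*log10(501.2) + 5 = -6.9001

-6.9001


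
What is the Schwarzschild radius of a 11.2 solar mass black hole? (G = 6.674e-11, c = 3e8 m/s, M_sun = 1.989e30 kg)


M = 11.2 * 1.989e30 kg = 2.22768e+31 kg. rs = 2GM/c^2 = 2 * 6.674e-11 * 2.22768e+31 / (3e8)^2 = 33038.9696

33038.9696 m


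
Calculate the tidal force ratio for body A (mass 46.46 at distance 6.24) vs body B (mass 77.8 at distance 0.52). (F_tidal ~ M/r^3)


Ratio = (M1/r1^3) / (M2/r2^3) = (46.46/6.24^3) / (77.8/0.52^3) = 3.456e-04

3.456e-04


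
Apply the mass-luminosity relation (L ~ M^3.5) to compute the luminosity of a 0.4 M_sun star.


L/L_sun = (M/M_sun)^3.5 = 0.4^3.5 = 0.0405

0.0405 L_sun


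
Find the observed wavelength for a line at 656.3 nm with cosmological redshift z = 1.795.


lam_obs = lam_emit * (1 + z) = 656.3 * (1 + 1.795) = 1834.3585

1834.3585 nm


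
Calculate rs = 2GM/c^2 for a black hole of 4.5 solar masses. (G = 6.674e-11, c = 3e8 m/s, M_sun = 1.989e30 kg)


M = 4.5 * 1.989e30 kg = 8.9505e+30 kg. rs = 2GM/c^2 = 2 * 6.674e-11 * 8.9505e+30 / (3e8)^2 = 13274.586

13274.586 m


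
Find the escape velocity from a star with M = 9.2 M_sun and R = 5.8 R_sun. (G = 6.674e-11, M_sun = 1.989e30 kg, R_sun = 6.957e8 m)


M = 9.2 * 1.989e30 kg = 1.82988e+31 kg; R = 5.8 * 6.957e8 m = 4.03506e+09 m. v_esc = sqrt(2GM/R) = sqrt(2 * 6.674e-11 * 1.82988e+31 / 4.03506e+09) = 778026.5291

778026.5291 m/s


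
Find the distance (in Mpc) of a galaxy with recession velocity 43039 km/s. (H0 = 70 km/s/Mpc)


d = v / H0 = 43039 / 70 = 614.8429

614.8429 Mpc


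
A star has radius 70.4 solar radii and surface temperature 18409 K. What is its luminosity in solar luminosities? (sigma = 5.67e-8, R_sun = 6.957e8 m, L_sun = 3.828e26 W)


R = 70.4 * 6.957e8 m = 4.897728e+10 m. L = 4*pi*R^2*sigma*T^4 = 4*pi*(4.897728e+10)^2 * 5.67e-8 * 18409^4 = 1.962921983e+32 W. L/L_sun = 1.962921983e+32 / 3.828e26 = 512780.0374

512780.0374 L_sun


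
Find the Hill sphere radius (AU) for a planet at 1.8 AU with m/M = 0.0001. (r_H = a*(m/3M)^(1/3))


r_H = a * (m/3M)^(1/3) = 1.8 * (0.0001/3)^(1/3) = 0.0579

0.0579 AU


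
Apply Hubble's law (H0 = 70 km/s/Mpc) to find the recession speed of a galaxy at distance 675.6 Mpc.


v = H0 * d = 70 * 675.6 = 47292.0

47292.0 km/s


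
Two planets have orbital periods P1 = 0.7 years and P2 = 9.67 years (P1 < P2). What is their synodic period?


1/P_syn = |1/P1 - 1/P2| = |1/0.7 - 1/9.67| => P_syn = 0.7546

0.7546 years


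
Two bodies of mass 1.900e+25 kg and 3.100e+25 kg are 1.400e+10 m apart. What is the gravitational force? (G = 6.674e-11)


F = G*m1*m2/r^2 = 6.674e-11 * 1.900e+25 * 3.100e+25 / (1.400e+10)^2 = 6.674e-11 * 5.890e+50 / 1.960e+20 = 2.006e+20

2.006e+20 N


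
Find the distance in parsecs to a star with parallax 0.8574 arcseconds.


d = 1/p = 1/0.8574 = 1.1663

1.1663 pc


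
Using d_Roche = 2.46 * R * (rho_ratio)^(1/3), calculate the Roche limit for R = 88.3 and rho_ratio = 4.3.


d_Roche = 2.46 * 88.3 * 4.3^(1/3) = 353.2254

353.2254


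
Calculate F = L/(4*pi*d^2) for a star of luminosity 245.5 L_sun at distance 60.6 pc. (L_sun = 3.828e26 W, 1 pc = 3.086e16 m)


F = L / (4*pi*d^2) = 9.398e+28 / (4*pi*(1.870e+18)^2) = 2.138e-09

2.138e-09 W/m^2


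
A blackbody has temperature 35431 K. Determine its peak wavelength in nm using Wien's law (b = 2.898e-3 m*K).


lam_max = b / T = 2.898e-3 / 35431 = 8.179e-08 m = 81.7928 nm

81.7928 nm


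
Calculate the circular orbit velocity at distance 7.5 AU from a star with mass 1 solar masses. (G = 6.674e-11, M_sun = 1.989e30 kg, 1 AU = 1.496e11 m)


v = sqrt(GM/r) = sqrt(6.674e-11 * 1.989e+30 / 1.122e+12) = 10877.1236

10877.1236 m/s


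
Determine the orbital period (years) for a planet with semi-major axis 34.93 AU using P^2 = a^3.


P = a^(3/2) = 34.93^1.5 = 206.4419

206.4419 years


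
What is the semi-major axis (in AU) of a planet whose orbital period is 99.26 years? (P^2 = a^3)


a = P^(2/3) = 99.26^(2/3) = 21.4379

21.4379 AU


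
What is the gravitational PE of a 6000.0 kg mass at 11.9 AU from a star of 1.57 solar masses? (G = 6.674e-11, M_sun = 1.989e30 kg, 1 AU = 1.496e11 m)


M = 1.57 * 1.989e30 kg = 3.12273e+30 kg; r = 11.9 AU * 1.496e11 m/AU = 1.78024e+12 m. U = -GM*m/r = -(6.674e-11 * 3.12273e+30 * 6000.0) / 1.78024e+12 = -7.024e+11

-7.024e+11 J


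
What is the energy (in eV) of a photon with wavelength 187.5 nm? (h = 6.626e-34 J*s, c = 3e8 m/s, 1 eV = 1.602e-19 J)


E = hc/lambda = 6.626e-34 * 3e8 / 1.875e-07 = 1.060e-18 J = 6.6177 eV

6.6177 eV


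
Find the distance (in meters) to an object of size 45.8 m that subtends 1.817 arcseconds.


D = size / theta_rad, theta_rad = 1.817 * pi/(180*3600) = 8.809e-06, D = 5.199e+06

5.199e+06 m
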